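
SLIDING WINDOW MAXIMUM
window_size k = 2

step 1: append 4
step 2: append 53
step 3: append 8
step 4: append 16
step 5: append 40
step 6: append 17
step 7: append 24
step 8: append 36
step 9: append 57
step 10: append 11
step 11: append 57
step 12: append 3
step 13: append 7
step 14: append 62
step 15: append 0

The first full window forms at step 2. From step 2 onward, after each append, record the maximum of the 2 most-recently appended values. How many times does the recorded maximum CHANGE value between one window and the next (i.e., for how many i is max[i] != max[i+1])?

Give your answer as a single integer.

step 1: append 4 -> window=[4] (not full yet)
step 2: append 53 -> window=[4, 53] -> max=53
step 3: append 8 -> window=[53, 8] -> max=53
step 4: append 16 -> window=[8, 16] -> max=16
step 5: append 40 -> window=[16, 40] -> max=40
step 6: append 17 -> window=[40, 17] -> max=40
step 7: append 24 -> window=[17, 24] -> max=24
step 8: append 36 -> window=[24, 36] -> max=36
step 9: append 57 -> window=[36, 57] -> max=57
step 10: append 11 -> window=[57, 11] -> max=57
step 11: append 57 -> window=[11, 57] -> max=57
step 12: append 3 -> window=[57, 3] -> max=57
step 13: append 7 -> window=[3, 7] -> max=7
step 14: append 62 -> window=[7, 62] -> max=62
step 15: append 0 -> window=[62, 0] -> max=62
Recorded maximums: 53 53 16 40 40 24 36 57 57 57 57 7 62 62
Changes between consecutive maximums: 7

Answer: 7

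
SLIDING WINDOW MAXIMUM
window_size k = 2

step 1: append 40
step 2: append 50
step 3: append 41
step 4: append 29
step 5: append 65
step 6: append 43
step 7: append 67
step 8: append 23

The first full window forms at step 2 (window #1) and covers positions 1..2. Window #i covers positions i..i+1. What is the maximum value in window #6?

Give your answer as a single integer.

Answer: 67

Derivation:
step 1: append 40 -> window=[40] (not full yet)
step 2: append 50 -> window=[40, 50] -> max=50
step 3: append 41 -> window=[50, 41] -> max=50
step 4: append 29 -> window=[41, 29] -> max=41
step 5: append 65 -> window=[29, 65] -> max=65
step 6: append 43 -> window=[65, 43] -> max=65
step 7: append 67 -> window=[43, 67] -> max=67
Window #6 max = 67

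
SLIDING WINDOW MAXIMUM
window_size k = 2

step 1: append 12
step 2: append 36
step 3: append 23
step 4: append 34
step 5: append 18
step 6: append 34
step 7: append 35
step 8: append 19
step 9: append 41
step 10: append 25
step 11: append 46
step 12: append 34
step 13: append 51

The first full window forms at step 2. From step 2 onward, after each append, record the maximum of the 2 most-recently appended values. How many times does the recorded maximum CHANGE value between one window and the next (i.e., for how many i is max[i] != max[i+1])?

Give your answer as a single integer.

step 1: append 12 -> window=[12] (not full yet)
step 2: append 36 -> window=[12, 36] -> max=36
step 3: append 23 -> window=[36, 23] -> max=36
step 4: append 34 -> window=[23, 34] -> max=34
step 5: append 18 -> window=[34, 18] -> max=34
step 6: append 34 -> window=[18, 34] -> max=34
step 7: append 35 -> window=[34, 35] -> max=35
step 8: append 19 -> window=[35, 19] -> max=35
step 9: append 41 -> window=[19, 41] -> max=41
step 10: append 25 -> window=[41, 25] -> max=41
step 11: append 46 -> window=[25, 46] -> max=46
step 12: append 34 -> window=[46, 34] -> max=46
step 13: append 51 -> window=[34, 51] -> max=51
Recorded maximums: 36 36 34 34 34 35 35 41 41 46 46 51
Changes between consecutive maximums: 5

Answer: 5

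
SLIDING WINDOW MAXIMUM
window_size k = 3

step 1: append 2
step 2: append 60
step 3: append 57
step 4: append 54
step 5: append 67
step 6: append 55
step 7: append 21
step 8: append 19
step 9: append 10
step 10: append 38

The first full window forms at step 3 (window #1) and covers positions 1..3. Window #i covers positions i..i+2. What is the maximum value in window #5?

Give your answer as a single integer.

step 1: append 2 -> window=[2] (not full yet)
step 2: append 60 -> window=[2, 60] (not full yet)
step 3: append 57 -> window=[2, 60, 57] -> max=60
step 4: append 54 -> window=[60, 57, 54] -> max=60
step 5: append 67 -> window=[57, 54, 67] -> max=67
step 6: append 55 -> window=[54, 67, 55] -> max=67
step 7: append 21 -> window=[67, 55, 21] -> max=67
Window #5 max = 67

Answer: 67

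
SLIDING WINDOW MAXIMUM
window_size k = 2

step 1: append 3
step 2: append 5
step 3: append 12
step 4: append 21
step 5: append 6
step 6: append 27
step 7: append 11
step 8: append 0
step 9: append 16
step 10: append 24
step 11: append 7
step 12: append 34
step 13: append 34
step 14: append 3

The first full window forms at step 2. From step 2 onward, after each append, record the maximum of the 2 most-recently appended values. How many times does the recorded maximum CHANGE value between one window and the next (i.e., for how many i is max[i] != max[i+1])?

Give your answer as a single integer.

step 1: append 3 -> window=[3] (not full yet)
step 2: append 5 -> window=[3, 5] -> max=5
step 3: append 12 -> window=[5, 12] -> max=12
step 4: append 21 -> window=[12, 21] -> max=21
step 5: append 6 -> window=[21, 6] -> max=21
step 6: append 27 -> window=[6, 27] -> max=27
step 7: append 11 -> window=[27, 11] -> max=27
step 8: append 0 -> window=[11, 0] -> max=11
step 9: append 16 -> window=[0, 16] -> max=16
step 10: append 24 -> window=[16, 24] -> max=24
step 11: append 7 -> window=[24, 7] -> max=24
step 12: append 34 -> window=[7, 34] -> max=34
step 13: append 34 -> window=[34, 34] -> max=34
step 14: append 3 -> window=[34, 3] -> max=34
Recorded maximums: 5 12 21 21 27 27 11 16 24 24 34 34 34
Changes between consecutive maximums: 7

Answer: 7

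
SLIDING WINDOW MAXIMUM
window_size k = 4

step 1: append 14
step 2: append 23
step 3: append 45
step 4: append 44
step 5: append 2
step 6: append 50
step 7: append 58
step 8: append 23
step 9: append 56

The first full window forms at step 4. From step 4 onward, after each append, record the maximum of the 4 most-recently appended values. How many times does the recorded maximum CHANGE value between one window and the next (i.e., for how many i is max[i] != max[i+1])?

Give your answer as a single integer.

step 1: append 14 -> window=[14] (not full yet)
step 2: append 23 -> window=[14, 23] (not full yet)
step 3: append 45 -> window=[14, 23, 45] (not full yet)
step 4: append 44 -> window=[14, 23, 45, 44] -> max=45
step 5: append 2 -> window=[23, 45, 44, 2] -> max=45
step 6: append 50 -> window=[45, 44, 2, 50] -> max=50
step 7: append 58 -> window=[44, 2, 50, 58] -> max=58
step 8: append 23 -> window=[2, 50, 58, 23] -> max=58
step 9: append 56 -> window=[50, 58, 23, 56] -> max=58
Recorded maximums: 45 45 50 58 58 58
Changes between consecutive maximums: 2

Answer: 2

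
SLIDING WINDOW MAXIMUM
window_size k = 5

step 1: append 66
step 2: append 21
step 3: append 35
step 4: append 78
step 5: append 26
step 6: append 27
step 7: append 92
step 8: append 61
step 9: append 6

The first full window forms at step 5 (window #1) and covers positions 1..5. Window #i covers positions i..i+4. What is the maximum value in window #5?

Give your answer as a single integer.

Answer: 92

Derivation:
step 1: append 66 -> window=[66] (not full yet)
step 2: append 21 -> window=[66, 21] (not full yet)
step 3: append 35 -> window=[66, 21, 35] (not full yet)
step 4: append 78 -> window=[66, 21, 35, 78] (not full yet)
step 5: append 26 -> window=[66, 21, 35, 78, 26] -> max=78
step 6: append 27 -> window=[21, 35, 78, 26, 27] -> max=78
step 7: append 92 -> window=[35, 78, 26, 27, 92] -> max=92
step 8: append 61 -> window=[78, 26, 27, 92, 61] -> max=92
step 9: append 6 -> window=[26, 27, 92, 61, 6] -> max=92
Window #5 max = 92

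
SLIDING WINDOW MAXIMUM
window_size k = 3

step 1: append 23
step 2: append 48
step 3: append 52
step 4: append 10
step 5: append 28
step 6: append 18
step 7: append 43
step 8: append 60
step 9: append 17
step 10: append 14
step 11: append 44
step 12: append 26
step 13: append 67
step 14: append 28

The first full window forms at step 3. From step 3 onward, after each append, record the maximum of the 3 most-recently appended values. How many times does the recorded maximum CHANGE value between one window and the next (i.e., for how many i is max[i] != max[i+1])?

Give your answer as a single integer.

step 1: append 23 -> window=[23] (not full yet)
step 2: append 48 -> window=[23, 48] (not full yet)
step 3: append 52 -> window=[23, 48, 52] -> max=52
step 4: append 10 -> window=[48, 52, 10] -> max=52
step 5: append 28 -> window=[52, 10, 28] -> max=52
step 6: append 18 -> window=[10, 28, 18] -> max=28
step 7: append 43 -> window=[28, 18, 43] -> max=43
step 8: append 60 -> window=[18, 43, 60] -> max=60
step 9: append 17 -> window=[43, 60, 17] -> max=60
step 10: append 14 -> window=[60, 17, 14] -> max=60
step 11: append 44 -> window=[17, 14, 44] -> max=44
step 12: append 26 -> window=[14, 44, 26] -> max=44
step 13: append 67 -> window=[44, 26, 67] -> max=67
step 14: append 28 -> window=[26, 67, 28] -> max=67
Recorded maximums: 52 52 52 28 43 60 60 60 44 44 67 67
Changes between consecutive maximums: 5

Answer: 5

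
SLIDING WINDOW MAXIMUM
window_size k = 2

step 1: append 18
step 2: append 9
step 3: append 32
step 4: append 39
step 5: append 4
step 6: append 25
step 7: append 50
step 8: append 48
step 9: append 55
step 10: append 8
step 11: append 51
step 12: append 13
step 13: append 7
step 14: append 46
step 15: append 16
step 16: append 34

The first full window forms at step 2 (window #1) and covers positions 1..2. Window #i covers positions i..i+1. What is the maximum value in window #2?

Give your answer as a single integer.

Answer: 32

Derivation:
step 1: append 18 -> window=[18] (not full yet)
step 2: append 9 -> window=[18, 9] -> max=18
step 3: append 32 -> window=[9, 32] -> max=32
Window #2 max = 32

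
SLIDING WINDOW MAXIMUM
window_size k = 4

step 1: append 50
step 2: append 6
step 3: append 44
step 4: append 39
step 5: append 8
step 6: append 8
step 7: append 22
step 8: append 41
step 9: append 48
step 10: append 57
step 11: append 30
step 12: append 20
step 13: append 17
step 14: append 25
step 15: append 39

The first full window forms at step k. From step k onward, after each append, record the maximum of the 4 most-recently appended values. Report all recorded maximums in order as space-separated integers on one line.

step 1: append 50 -> window=[50] (not full yet)
step 2: append 6 -> window=[50, 6] (not full yet)
step 3: append 44 -> window=[50, 6, 44] (not full yet)
step 4: append 39 -> window=[50, 6, 44, 39] -> max=50
step 5: append 8 -> window=[6, 44, 39, 8] -> max=44
step 6: append 8 -> window=[44, 39, 8, 8] -> max=44
step 7: append 22 -> window=[39, 8, 8, 22] -> max=39
step 8: append 41 -> window=[8, 8, 22, 41] -> max=41
step 9: append 48 -> window=[8, 22, 41, 48] -> max=48
step 10: append 57 -> window=[22, 41, 48, 57] -> max=57
step 11: append 30 -> window=[41, 48, 57, 30] -> max=57
step 12: append 20 -> window=[48, 57, 30, 20] -> max=57
step 13: append 17 -> window=[57, 30, 20, 17] -> max=57
step 14: append 25 -> window=[30, 20, 17, 25] -> max=30
step 15: append 39 -> window=[20, 17, 25, 39] -> max=39

Answer: 50 44 44 39 41 48 57 57 57 57 30 39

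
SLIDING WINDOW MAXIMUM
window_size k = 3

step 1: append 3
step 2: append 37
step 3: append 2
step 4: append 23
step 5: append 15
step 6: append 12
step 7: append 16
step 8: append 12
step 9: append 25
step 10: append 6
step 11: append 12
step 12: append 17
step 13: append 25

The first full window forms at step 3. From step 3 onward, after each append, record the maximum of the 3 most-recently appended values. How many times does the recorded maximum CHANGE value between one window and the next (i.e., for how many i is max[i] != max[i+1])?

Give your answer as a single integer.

step 1: append 3 -> window=[3] (not full yet)
step 2: append 37 -> window=[3, 37] (not full yet)
step 3: append 2 -> window=[3, 37, 2] -> max=37
step 4: append 23 -> window=[37, 2, 23] -> max=37
step 5: append 15 -> window=[2, 23, 15] -> max=23
step 6: append 12 -> window=[23, 15, 12] -> max=23
step 7: append 16 -> window=[15, 12, 16] -> max=16
step 8: append 12 -> window=[12, 16, 12] -> max=16
step 9: append 25 -> window=[16, 12, 25] -> max=25
step 10: append 6 -> window=[12, 25, 6] -> max=25
step 11: append 12 -> window=[25, 6, 12] -> max=25
step 12: append 17 -> window=[6, 12, 17] -> max=17
step 13: append 25 -> window=[12, 17, 25] -> max=25
Recorded maximums: 37 37 23 23 16 16 25 25 25 17 25
Changes between consecutive maximums: 5

Answer: 5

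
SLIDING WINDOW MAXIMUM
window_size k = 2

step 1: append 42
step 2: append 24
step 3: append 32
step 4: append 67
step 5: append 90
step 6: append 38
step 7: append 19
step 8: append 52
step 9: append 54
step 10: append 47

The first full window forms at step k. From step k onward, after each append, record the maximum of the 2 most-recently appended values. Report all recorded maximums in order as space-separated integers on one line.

step 1: append 42 -> window=[42] (not full yet)
step 2: append 24 -> window=[42, 24] -> max=42
step 3: append 32 -> window=[24, 32] -> max=32
step 4: append 67 -> window=[32, 67] -> max=67
step 5: append 90 -> window=[67, 90] -> max=90
step 6: append 38 -> window=[90, 38] -> max=90
step 7: append 19 -> window=[38, 19] -> max=38
step 8: append 52 -> window=[19, 52] -> max=52
step 9: append 54 -> window=[52, 54] -> max=54
step 10: append 47 -> window=[54, 47] -> max=54

Answer: 42 32 67 90 90 38 52 54 54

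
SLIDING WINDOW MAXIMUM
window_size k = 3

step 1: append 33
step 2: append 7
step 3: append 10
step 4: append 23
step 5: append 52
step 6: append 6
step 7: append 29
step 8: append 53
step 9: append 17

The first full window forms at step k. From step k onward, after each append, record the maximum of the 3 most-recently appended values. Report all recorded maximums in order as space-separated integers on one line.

step 1: append 33 -> window=[33] (not full yet)
step 2: append 7 -> window=[33, 7] (not full yet)
step 3: append 10 -> window=[33, 7, 10] -> max=33
step 4: append 23 -> window=[7, 10, 23] -> max=23
step 5: append 52 -> window=[10, 23, 52] -> max=52
step 6: append 6 -> window=[23, 52, 6] -> max=52
step 7: append 29 -> window=[52, 6, 29] -> max=52
step 8: append 53 -> window=[6, 29, 53] -> max=53
step 9: append 17 -> window=[29, 53, 17] -> max=53

Answer: 33 23 52 52 52 53 53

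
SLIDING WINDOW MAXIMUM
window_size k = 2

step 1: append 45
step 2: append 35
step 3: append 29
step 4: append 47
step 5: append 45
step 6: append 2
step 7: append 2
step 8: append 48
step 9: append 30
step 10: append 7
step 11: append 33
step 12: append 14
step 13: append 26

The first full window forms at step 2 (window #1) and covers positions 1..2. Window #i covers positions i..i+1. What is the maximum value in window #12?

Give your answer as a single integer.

Answer: 26

Derivation:
step 1: append 45 -> window=[45] (not full yet)
step 2: append 35 -> window=[45, 35] -> max=45
step 3: append 29 -> window=[35, 29] -> max=35
step 4: append 47 -> window=[29, 47] -> max=47
step 5: append 45 -> window=[47, 45] -> max=47
step 6: append 2 -> window=[45, 2] -> max=45
step 7: append 2 -> window=[2, 2] -> max=2
step 8: append 48 -> window=[2, 48] -> max=48
step 9: append 30 -> window=[48, 30] -> max=48
step 10: append 7 -> window=[30, 7] -> max=30
step 11: append 33 -> window=[7, 33] -> max=33
step 12: append 14 -> window=[33, 14] -> max=33
step 13: append 26 -> window=[14, 26] -> max=26
Window #12 max = 26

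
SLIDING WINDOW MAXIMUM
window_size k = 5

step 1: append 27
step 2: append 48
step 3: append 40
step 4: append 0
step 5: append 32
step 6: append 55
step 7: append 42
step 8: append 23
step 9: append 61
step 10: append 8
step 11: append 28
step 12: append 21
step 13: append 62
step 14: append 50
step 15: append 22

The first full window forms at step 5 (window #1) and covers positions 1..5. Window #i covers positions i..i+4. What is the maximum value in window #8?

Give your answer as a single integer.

step 1: append 27 -> window=[27] (not full yet)
step 2: append 48 -> window=[27, 48] (not full yet)
step 3: append 40 -> window=[27, 48, 40] (not full yet)
step 4: append 0 -> window=[27, 48, 40, 0] (not full yet)
step 5: append 32 -> window=[27, 48, 40, 0, 32] -> max=48
step 6: append 55 -> window=[48, 40, 0, 32, 55] -> max=55
step 7: append 42 -> window=[40, 0, 32, 55, 42] -> max=55
step 8: append 23 -> window=[0, 32, 55, 42, 23] -> max=55
step 9: append 61 -> window=[32, 55, 42, 23, 61] -> max=61
step 10: append 8 -> window=[55, 42, 23, 61, 8] -> max=61
step 11: append 28 -> window=[42, 23, 61, 8, 28] -> max=61
step 12: append 21 -> window=[23, 61, 8, 28, 21] -> max=61
Window #8 max = 61

Answer: 61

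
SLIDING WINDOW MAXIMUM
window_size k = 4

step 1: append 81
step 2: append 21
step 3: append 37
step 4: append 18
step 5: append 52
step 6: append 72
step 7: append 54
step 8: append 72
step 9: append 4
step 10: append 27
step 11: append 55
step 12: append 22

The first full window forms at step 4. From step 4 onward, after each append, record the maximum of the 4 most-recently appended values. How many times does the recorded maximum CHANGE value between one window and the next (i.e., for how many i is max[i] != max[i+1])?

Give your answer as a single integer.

Answer: 3

Derivation:
step 1: append 81 -> window=[81] (not full yet)
step 2: append 21 -> window=[81, 21] (not full yet)
step 3: append 37 -> window=[81, 21, 37] (not full yet)
step 4: append 18 -> window=[81, 21, 37, 18] -> max=81
step 5: append 52 -> window=[21, 37, 18, 52] -> max=52
step 6: append 72 -> window=[37, 18, 52, 72] -> max=72
step 7: append 54 -> window=[18, 52, 72, 54] -> max=72
step 8: append 72 -> window=[52, 72, 54, 72] -> max=72
step 9: append 4 -> window=[72, 54, 72, 4] -> max=72
step 10: append 27 -> window=[54, 72, 4, 27] -> max=72
step 11: append 55 -> window=[72, 4, 27, 55] -> max=72
step 12: append 22 -> window=[4, 27, 55, 22] -> max=55
Recorded maximums: 81 52 72 72 72 72 72 72 55
Changes between consecutive maximums: 3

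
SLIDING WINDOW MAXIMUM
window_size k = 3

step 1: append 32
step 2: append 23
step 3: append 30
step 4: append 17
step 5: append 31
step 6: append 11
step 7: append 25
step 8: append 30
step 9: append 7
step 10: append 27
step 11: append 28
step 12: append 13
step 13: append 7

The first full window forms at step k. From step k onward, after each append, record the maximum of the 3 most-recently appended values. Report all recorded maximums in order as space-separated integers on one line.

step 1: append 32 -> window=[32] (not full yet)
step 2: append 23 -> window=[32, 23] (not full yet)
step 3: append 30 -> window=[32, 23, 30] -> max=32
step 4: append 17 -> window=[23, 30, 17] -> max=30
step 5: append 31 -> window=[30, 17, 31] -> max=31
step 6: append 11 -> window=[17, 31, 11] -> max=31
step 7: append 25 -> window=[31, 11, 25] -> max=31
step 8: append 30 -> window=[11, 25, 30] -> max=30
step 9: append 7 -> window=[25, 30, 7] -> max=30
step 10: append 27 -> window=[30, 7, 27] -> max=30
step 11: append 28 -> window=[7, 27, 28] -> max=28
step 12: append 13 -> window=[27, 28, 13] -> max=28
step 13: append 7 -> window=[28, 13, 7] -> max=28

Answer: 32 30 31 31 31 30 30 30 28 28 28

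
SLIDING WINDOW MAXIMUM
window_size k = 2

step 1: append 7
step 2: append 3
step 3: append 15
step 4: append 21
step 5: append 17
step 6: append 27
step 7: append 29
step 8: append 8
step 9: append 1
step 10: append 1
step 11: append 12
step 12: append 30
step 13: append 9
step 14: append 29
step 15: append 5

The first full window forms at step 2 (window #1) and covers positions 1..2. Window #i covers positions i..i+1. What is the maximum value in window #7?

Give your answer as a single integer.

step 1: append 7 -> window=[7] (not full yet)
step 2: append 3 -> window=[7, 3] -> max=7
step 3: append 15 -> window=[3, 15] -> max=15
step 4: append 21 -> window=[15, 21] -> max=21
step 5: append 17 -> window=[21, 17] -> max=21
step 6: append 27 -> window=[17, 27] -> max=27
step 7: append 29 -> window=[27, 29] -> max=29
step 8: append 8 -> window=[29, 8] -> max=29
Window #7 max = 29

Answer: 29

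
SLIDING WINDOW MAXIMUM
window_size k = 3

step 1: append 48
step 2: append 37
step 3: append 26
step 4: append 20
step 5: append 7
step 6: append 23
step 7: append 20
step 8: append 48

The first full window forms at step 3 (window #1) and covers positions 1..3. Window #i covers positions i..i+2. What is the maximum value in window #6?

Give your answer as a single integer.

Answer: 48

Derivation:
step 1: append 48 -> window=[48] (not full yet)
step 2: append 37 -> window=[48, 37] (not full yet)
step 3: append 26 -> window=[48, 37, 26] -> max=48
step 4: append 20 -> window=[37, 26, 20] -> max=37
step 5: append 7 -> window=[26, 20, 7] -> max=26
step 6: append 23 -> window=[20, 7, 23] -> max=23
step 7: append 20 -> window=[7, 23, 20] -> max=23
step 8: append 48 -> window=[23, 20, 48] -> max=48
Window #6 max = 48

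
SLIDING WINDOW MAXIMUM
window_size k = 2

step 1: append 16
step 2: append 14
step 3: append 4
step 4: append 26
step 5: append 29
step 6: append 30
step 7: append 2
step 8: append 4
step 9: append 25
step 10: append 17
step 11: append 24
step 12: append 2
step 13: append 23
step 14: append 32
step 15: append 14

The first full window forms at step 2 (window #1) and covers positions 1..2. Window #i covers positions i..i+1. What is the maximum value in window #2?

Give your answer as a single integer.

step 1: append 16 -> window=[16] (not full yet)
step 2: append 14 -> window=[16, 14] -> max=16
step 3: append 4 -> window=[14, 4] -> max=14
Window #2 max = 14

Answer: 14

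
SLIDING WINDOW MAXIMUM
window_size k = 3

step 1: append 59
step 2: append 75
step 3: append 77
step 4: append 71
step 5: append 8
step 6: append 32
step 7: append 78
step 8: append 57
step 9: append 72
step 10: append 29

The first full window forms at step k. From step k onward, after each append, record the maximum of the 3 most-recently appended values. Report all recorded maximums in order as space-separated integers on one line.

Answer: 77 77 77 71 78 78 78 72

Derivation:
step 1: append 59 -> window=[59] (not full yet)
step 2: append 75 -> window=[59, 75] (not full yet)
step 3: append 77 -> window=[59, 75, 77] -> max=77
step 4: append 71 -> window=[75, 77, 71] -> max=77
step 5: append 8 -> window=[77, 71, 8] -> max=77
step 6: append 32 -> window=[71, 8, 32] -> max=71
step 7: append 78 -> window=[8, 32, 78] -> max=78
step 8: append 57 -> window=[32, 78, 57] -> max=78
step 9: append 72 -> window=[78, 57, 72] -> max=78
step 10: append 29 -> window=[57, 72, 29] -> max=72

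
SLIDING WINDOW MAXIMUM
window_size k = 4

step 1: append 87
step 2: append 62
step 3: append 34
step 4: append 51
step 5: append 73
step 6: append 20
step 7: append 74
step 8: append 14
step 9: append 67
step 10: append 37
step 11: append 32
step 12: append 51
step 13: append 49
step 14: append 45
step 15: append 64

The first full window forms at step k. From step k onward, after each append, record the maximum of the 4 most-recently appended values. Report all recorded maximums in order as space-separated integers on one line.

step 1: append 87 -> window=[87] (not full yet)
step 2: append 62 -> window=[87, 62] (not full yet)
step 3: append 34 -> window=[87, 62, 34] (not full yet)
step 4: append 51 -> window=[87, 62, 34, 51] -> max=87
step 5: append 73 -> window=[62, 34, 51, 73] -> max=73
step 6: append 20 -> window=[34, 51, 73, 20] -> max=73
step 7: append 74 -> window=[51, 73, 20, 74] -> max=74
step 8: append 14 -> window=[73, 20, 74, 14] -> max=74
step 9: append 67 -> window=[20, 74, 14, 67] -> max=74
step 10: append 37 -> window=[74, 14, 67, 37] -> max=74
step 11: append 32 -> window=[14, 67, 37, 32] -> max=67
step 12: append 51 -> window=[67, 37, 32, 51] -> max=67
step 13: append 49 -> window=[37, 32, 51, 49] -> max=51
step 14: append 45 -> window=[32, 51, 49, 45] -> max=51
step 15: append 64 -> window=[51, 49, 45, 64] -> max=64

Answer: 87 73 73 74 74 74 74 67 67 51 51 64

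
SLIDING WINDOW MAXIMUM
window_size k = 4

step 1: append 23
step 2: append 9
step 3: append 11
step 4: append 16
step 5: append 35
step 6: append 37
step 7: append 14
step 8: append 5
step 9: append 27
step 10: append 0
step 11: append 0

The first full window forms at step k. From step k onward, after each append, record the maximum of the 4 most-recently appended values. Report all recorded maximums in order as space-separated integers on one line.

Answer: 23 35 37 37 37 37 27 27

Derivation:
step 1: append 23 -> window=[23] (not full yet)
step 2: append 9 -> window=[23, 9] (not full yet)
step 3: append 11 -> window=[23, 9, 11] (not full yet)
step 4: append 16 -> window=[23, 9, 11, 16] -> max=23
step 5: append 35 -> window=[9, 11, 16, 35] -> max=35
step 6: append 37 -> window=[11, 16, 35, 37] -> max=37
step 7: append 14 -> window=[16, 35, 37, 14] -> max=37
step 8: append 5 -> window=[35, 37, 14, 5] -> max=37
step 9: append 27 -> window=[37, 14, 5, 27] -> max=37
step 10: append 0 -> window=[14, 5, 27, 0] -> max=27
step 11: append 0 -> window=[5, 27, 0, 0] -> max=27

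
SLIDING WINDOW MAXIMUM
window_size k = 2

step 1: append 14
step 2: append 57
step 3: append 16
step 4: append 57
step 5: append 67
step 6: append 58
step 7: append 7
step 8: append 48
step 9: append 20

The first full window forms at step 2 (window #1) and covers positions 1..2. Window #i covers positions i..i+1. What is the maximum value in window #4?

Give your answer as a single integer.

Answer: 67

Derivation:
step 1: append 14 -> window=[14] (not full yet)
step 2: append 57 -> window=[14, 57] -> max=57
step 3: append 16 -> window=[57, 16] -> max=57
step 4: append 57 -> window=[16, 57] -> max=57
step 5: append 67 -> window=[57, 67] -> max=67
Window #4 max = 67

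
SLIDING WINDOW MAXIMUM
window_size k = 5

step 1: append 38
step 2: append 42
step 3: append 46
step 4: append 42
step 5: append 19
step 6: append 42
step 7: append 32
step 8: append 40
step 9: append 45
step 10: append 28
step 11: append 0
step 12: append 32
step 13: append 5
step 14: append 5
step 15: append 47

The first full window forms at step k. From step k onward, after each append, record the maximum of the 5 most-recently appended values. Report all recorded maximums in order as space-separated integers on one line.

step 1: append 38 -> window=[38] (not full yet)
step 2: append 42 -> window=[38, 42] (not full yet)
step 3: append 46 -> window=[38, 42, 46] (not full yet)
step 4: append 42 -> window=[38, 42, 46, 42] (not full yet)
step 5: append 19 -> window=[38, 42, 46, 42, 19] -> max=46
step 6: append 42 -> window=[42, 46, 42, 19, 42] -> max=46
step 7: append 32 -> window=[46, 42, 19, 42, 32] -> max=46
step 8: append 40 -> window=[42, 19, 42, 32, 40] -> max=42
step 9: append 45 -> window=[19, 42, 32, 40, 45] -> max=45
step 10: append 28 -> window=[42, 32, 40, 45, 28] -> max=45
step 11: append 0 -> window=[32, 40, 45, 28, 0] -> max=45
step 12: append 32 -> window=[40, 45, 28, 0, 32] -> max=45
step 13: append 5 -> window=[45, 28, 0, 32, 5] -> max=45
step 14: append 5 -> window=[28, 0, 32, 5, 5] -> max=32
step 15: append 47 -> window=[0, 32, 5, 5, 47] -> max=47

Answer: 46 46 46 42 45 45 45 45 45 32 47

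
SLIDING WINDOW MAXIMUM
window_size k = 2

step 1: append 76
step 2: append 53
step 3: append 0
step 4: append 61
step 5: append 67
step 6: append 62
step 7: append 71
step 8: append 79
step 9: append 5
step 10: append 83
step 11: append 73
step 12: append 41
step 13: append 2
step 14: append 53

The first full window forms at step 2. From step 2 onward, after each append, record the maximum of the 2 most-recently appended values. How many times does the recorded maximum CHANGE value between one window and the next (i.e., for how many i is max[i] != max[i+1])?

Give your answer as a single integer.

step 1: append 76 -> window=[76] (not full yet)
step 2: append 53 -> window=[76, 53] -> max=76
step 3: append 0 -> window=[53, 0] -> max=53
step 4: append 61 -> window=[0, 61] -> max=61
step 5: append 67 -> window=[61, 67] -> max=67
step 6: append 62 -> window=[67, 62] -> max=67
step 7: append 71 -> window=[62, 71] -> max=71
step 8: append 79 -> window=[71, 79] -> max=79
step 9: append 5 -> window=[79, 5] -> max=79
step 10: append 83 -> window=[5, 83] -> max=83
step 11: append 73 -> window=[83, 73] -> max=83
step 12: append 41 -> window=[73, 41] -> max=73
step 13: append 2 -> window=[41, 2] -> max=41
step 14: append 53 -> window=[2, 53] -> max=53
Recorded maximums: 76 53 61 67 67 71 79 79 83 83 73 41 53
Changes between consecutive maximums: 9

Answer: 9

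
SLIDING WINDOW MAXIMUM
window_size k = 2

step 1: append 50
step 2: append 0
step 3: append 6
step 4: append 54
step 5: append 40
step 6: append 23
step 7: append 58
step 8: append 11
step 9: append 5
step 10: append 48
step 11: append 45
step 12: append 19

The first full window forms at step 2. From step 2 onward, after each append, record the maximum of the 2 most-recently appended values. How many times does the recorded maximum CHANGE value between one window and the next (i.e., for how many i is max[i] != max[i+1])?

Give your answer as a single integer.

Answer: 7

Derivation:
step 1: append 50 -> window=[50] (not full yet)
step 2: append 0 -> window=[50, 0] -> max=50
step 3: append 6 -> window=[0, 6] -> max=6
step 4: append 54 -> window=[6, 54] -> max=54
step 5: append 40 -> window=[54, 40] -> max=54
step 6: append 23 -> window=[40, 23] -> max=40
step 7: append 58 -> window=[23, 58] -> max=58
step 8: append 11 -> window=[58, 11] -> max=58
step 9: append 5 -> window=[11, 5] -> max=11
step 10: append 48 -> window=[5, 48] -> max=48
step 11: append 45 -> window=[48, 45] -> max=48
step 12: append 19 -> window=[45, 19] -> max=45
Recorded maximums: 50 6 54 54 40 58 58 11 48 48 45
Changes between consecutive maximums: 7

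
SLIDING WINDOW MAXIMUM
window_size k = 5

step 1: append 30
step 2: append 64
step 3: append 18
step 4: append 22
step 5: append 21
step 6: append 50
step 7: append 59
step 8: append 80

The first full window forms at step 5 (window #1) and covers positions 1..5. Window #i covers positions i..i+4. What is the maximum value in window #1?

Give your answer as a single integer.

step 1: append 30 -> window=[30] (not full yet)
step 2: append 64 -> window=[30, 64] (not full yet)
step 3: append 18 -> window=[30, 64, 18] (not full yet)
step 4: append 22 -> window=[30, 64, 18, 22] (not full yet)
step 5: append 21 -> window=[30, 64, 18, 22, 21] -> max=64
Window #1 max = 64

Answer: 64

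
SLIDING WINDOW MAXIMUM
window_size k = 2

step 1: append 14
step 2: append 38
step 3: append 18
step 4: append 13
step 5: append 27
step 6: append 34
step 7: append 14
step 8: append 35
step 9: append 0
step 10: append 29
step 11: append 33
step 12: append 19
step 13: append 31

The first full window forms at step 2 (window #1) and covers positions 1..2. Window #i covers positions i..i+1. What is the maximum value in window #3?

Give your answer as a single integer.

step 1: append 14 -> window=[14] (not full yet)
step 2: append 38 -> window=[14, 38] -> max=38
step 3: append 18 -> window=[38, 18] -> max=38
step 4: append 13 -> window=[18, 13] -> max=18
Window #3 max = 18

Answer: 18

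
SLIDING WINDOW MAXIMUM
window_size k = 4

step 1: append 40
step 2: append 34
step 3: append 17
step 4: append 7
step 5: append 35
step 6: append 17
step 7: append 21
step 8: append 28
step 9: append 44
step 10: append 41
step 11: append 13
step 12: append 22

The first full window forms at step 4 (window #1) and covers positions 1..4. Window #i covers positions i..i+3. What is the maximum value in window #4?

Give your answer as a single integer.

Answer: 35

Derivation:
step 1: append 40 -> window=[40] (not full yet)
step 2: append 34 -> window=[40, 34] (not full yet)
step 3: append 17 -> window=[40, 34, 17] (not full yet)
step 4: append 7 -> window=[40, 34, 17, 7] -> max=40
step 5: append 35 -> window=[34, 17, 7, 35] -> max=35
step 6: append 17 -> window=[17, 7, 35, 17] -> max=35
step 7: append 21 -> window=[7, 35, 17, 21] -> max=35
Window #4 max = 35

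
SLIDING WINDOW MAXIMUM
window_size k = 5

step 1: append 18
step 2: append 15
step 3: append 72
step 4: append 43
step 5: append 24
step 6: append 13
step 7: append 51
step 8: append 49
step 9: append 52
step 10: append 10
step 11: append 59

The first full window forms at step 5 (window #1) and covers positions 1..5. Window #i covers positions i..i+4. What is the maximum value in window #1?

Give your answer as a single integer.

step 1: append 18 -> window=[18] (not full yet)
step 2: append 15 -> window=[18, 15] (not full yet)
step 3: append 72 -> window=[18, 15, 72] (not full yet)
step 4: append 43 -> window=[18, 15, 72, 43] (not full yet)
step 5: append 24 -> window=[18, 15, 72, 43, 24] -> max=72
Window #1 max = 72

Answer: 72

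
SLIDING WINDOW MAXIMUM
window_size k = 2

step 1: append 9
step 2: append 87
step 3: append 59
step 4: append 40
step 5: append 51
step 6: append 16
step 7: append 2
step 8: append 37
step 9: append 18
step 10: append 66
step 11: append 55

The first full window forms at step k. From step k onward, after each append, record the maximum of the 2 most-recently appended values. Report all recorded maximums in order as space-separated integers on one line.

step 1: append 9 -> window=[9] (not full yet)
step 2: append 87 -> window=[9, 87] -> max=87
step 3: append 59 -> window=[87, 59] -> max=87
step 4: append 40 -> window=[59, 40] -> max=59
step 5: append 51 -> window=[40, 51] -> max=51
step 6: append 16 -> window=[51, 16] -> max=51
step 7: append 2 -> window=[16, 2] -> max=16
step 8: append 37 -> window=[2, 37] -> max=37
step 9: append 18 -> window=[37, 18] -> max=37
step 10: append 66 -> window=[18, 66] -> max=66
step 11: append 55 -> window=[66, 55] -> max=66

Answer: 87 87 59 51 51 16 37 37 66 66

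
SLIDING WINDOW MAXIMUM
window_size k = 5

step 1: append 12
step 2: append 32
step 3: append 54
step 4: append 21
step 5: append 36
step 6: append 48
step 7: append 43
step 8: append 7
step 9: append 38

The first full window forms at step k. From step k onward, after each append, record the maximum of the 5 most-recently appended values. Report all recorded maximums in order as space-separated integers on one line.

Answer: 54 54 54 48 48

Derivation:
step 1: append 12 -> window=[12] (not full yet)
step 2: append 32 -> window=[12, 32] (not full yet)
step 3: append 54 -> window=[12, 32, 54] (not full yet)
step 4: append 21 -> window=[12, 32, 54, 21] (not full yet)
step 5: append 36 -> window=[12, 32, 54, 21, 36] -> max=54
step 6: append 48 -> window=[32, 54, 21, 36, 48] -> max=54
step 7: append 43 -> window=[54, 21, 36, 48, 43] -> max=54
step 8: append 7 -> window=[21, 36, 48, 43, 7] -> max=48
step 9: append 38 -> window=[36, 48, 43, 7, 38] -> max=48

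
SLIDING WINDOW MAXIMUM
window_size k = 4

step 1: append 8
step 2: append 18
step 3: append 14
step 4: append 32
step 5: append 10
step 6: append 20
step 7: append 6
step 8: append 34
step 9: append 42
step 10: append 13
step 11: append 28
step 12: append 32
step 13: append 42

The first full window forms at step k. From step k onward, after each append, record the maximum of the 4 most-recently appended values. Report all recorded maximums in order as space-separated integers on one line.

Answer: 32 32 32 32 34 42 42 42 42 42

Derivation:
step 1: append 8 -> window=[8] (not full yet)
step 2: append 18 -> window=[8, 18] (not full yet)
step 3: append 14 -> window=[8, 18, 14] (not full yet)
step 4: append 32 -> window=[8, 18, 14, 32] -> max=32
step 5: append 10 -> window=[18, 14, 32, 10] -> max=32
step 6: append 20 -> window=[14, 32, 10, 20] -> max=32
step 7: append 6 -> window=[32, 10, 20, 6] -> max=32
step 8: append 34 -> window=[10, 20, 6, 34] -> max=34
step 9: append 42 -> window=[20, 6, 34, 42] -> max=42
step 10: append 13 -> window=[6, 34, 42, 13] -> max=42
step 11: append 28 -> window=[34, 42, 13, 28] -> max=42
step 12: append 32 -> window=[42, 13, 28, 32] -> max=42
step 13: append 42 -> window=[13, 28, 32, 42] -> max=42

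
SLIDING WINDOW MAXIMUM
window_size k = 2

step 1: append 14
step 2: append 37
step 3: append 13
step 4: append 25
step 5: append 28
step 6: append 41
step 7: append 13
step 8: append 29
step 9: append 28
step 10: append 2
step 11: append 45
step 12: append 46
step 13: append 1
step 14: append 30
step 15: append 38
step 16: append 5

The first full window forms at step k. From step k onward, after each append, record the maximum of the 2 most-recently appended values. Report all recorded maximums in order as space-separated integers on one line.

Answer: 37 37 25 28 41 41 29 29 28 45 46 46 30 38 38

Derivation:
step 1: append 14 -> window=[14] (not full yet)
step 2: append 37 -> window=[14, 37] -> max=37
step 3: append 13 -> window=[37, 13] -> max=37
step 4: append 25 -> window=[13, 25] -> max=25
step 5: append 28 -> window=[25, 28] -> max=28
step 6: append 41 -> window=[28, 41] -> max=41
step 7: append 13 -> window=[41, 13] -> max=41
step 8: append 29 -> window=[13, 29] -> max=29
step 9: append 28 -> window=[29, 28] -> max=29
step 10: append 2 -> window=[28, 2] -> max=28
step 11: append 45 -> window=[2, 45] -> max=45
step 12: append 46 -> window=[45, 46] -> max=46
step 13: append 1 -> window=[46, 1] -> max=46
step 14: append 30 -> window=[1, 30] -> max=30
step 15: append 38 -> window=[30, 38] -> max=38
step 16: append 5 -> window=[38, 5] -> max=38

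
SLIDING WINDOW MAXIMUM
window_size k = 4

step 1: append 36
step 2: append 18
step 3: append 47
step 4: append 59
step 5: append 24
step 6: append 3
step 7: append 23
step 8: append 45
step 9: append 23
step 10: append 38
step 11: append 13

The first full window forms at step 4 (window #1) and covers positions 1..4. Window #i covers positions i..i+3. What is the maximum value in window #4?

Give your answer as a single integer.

Answer: 59

Derivation:
step 1: append 36 -> window=[36] (not full yet)
step 2: append 18 -> window=[36, 18] (not full yet)
step 3: append 47 -> window=[36, 18, 47] (not full yet)
step 4: append 59 -> window=[36, 18, 47, 59] -> max=59
step 5: append 24 -> window=[18, 47, 59, 24] -> max=59
step 6: append 3 -> window=[47, 59, 24, 3] -> max=59
step 7: append 23 -> window=[59, 24, 3, 23] -> max=59
Window #4 max = 59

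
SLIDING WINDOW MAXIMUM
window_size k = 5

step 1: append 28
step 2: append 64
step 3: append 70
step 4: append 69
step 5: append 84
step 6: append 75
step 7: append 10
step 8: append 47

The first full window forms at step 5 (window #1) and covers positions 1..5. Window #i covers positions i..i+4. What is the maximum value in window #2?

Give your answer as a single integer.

Answer: 84

Derivation:
step 1: append 28 -> window=[28] (not full yet)
step 2: append 64 -> window=[28, 64] (not full yet)
step 3: append 70 -> window=[28, 64, 70] (not full yet)
step 4: append 69 -> window=[28, 64, 70, 69] (not full yet)
step 5: append 84 -> window=[28, 64, 70, 69, 84] -> max=84
step 6: append 75 -> window=[64, 70, 69, 84, 75] -> max=84
Window #2 max = 84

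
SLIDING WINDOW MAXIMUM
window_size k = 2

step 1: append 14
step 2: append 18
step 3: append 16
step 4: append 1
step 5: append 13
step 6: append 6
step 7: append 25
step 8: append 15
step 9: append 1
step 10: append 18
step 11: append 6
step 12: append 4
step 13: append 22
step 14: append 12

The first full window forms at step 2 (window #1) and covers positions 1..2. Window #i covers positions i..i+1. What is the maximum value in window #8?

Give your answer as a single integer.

step 1: append 14 -> window=[14] (not full yet)
step 2: append 18 -> window=[14, 18] -> max=18
step 3: append 16 -> window=[18, 16] -> max=18
step 4: append 1 -> window=[16, 1] -> max=16
step 5: append 13 -> window=[1, 13] -> max=13
step 6: append 6 -> window=[13, 6] -> max=13
step 7: append 25 -> window=[6, 25] -> max=25
step 8: append 15 -> window=[25, 15] -> max=25
step 9: append 1 -> window=[15, 1] -> max=15
Window #8 max = 15

Answer: 15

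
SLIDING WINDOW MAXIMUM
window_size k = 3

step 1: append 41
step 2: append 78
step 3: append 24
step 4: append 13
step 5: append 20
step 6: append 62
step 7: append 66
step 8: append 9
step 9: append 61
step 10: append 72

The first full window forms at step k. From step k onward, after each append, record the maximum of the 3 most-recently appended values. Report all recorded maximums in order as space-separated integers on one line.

step 1: append 41 -> window=[41] (not full yet)
step 2: append 78 -> window=[41, 78] (not full yet)
step 3: append 24 -> window=[41, 78, 24] -> max=78
step 4: append 13 -> window=[78, 24, 13] -> max=78
step 5: append 20 -> window=[24, 13, 20] -> max=24
step 6: append 62 -> window=[13, 20, 62] -> max=62
step 7: append 66 -> window=[20, 62, 66] -> max=66
step 8: append 9 -> window=[62, 66, 9] -> max=66
step 9: append 61 -> window=[66, 9, 61] -> max=66
step 10: append 72 -> window=[9, 61, 72] -> max=72

Answer: 78 78 24 62 66 66 66 72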